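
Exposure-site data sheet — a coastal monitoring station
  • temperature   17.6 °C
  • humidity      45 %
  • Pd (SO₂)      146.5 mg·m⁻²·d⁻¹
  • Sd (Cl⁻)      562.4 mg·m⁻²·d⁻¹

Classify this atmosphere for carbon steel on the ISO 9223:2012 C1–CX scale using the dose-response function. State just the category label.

carbon steel: f(T) = -0.054·(T−10) [T>10 °C] = -0.4104
  sulphur-dioxide contribution → 38.62 μm/a
  chloride contribution → 46.16 μm/a
  ⇒ r_corr(carbon steel) = 84.79 μm/a
Category bounds: 80…200 μm/a bracket r_corr ⇒ C5

C5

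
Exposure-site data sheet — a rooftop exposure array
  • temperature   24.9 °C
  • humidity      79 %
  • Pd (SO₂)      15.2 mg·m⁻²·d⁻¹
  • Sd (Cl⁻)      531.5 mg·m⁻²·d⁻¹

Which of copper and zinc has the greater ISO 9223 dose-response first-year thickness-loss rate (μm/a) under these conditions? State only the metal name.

copper: f(T) = -0.080·(T−10) [T>10 °C] = -1.1920
  Pd branch = 0.0053·Pd^0.26·e^(0.059·RH+f) = 0.3452 μm/a
  Sd branch = 0.01025·Sd^0.27·e^(0.036·RH+0.049·T) = 3.248 μm/a
  sum: 0.3452 + 3.248 → r_corr = 3.593 μm/a
zinc: f(T) = -0.071·(T−10) [T>10 °C] = -1.0579
  SO₂ term: 0.0129·15.2^0.44·exp(0.046·79-1.0579) = 0.5615
  Cl⁻ term: 0.0175·531.5^0.57·exp(0.008·79+0.085·24.9) = 9.778
  r_corr = 0.5615 + 9.778 = 10.34 μm/a
Ordering by μm/a: zinc (10.3) > copper (3.59)

zinc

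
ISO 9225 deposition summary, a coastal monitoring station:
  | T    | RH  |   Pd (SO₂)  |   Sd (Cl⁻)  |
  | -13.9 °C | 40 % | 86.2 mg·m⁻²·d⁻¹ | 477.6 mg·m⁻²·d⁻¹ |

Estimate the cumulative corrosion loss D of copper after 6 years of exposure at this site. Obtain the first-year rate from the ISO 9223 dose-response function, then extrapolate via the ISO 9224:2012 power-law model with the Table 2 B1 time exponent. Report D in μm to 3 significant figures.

copper: f(T) = +0.126·(T−10) [T≤10 °C] = -3.0114
  Pd branch = 0.0053·Pd^0.26·e^(0.059·RH+f) = 0.008803 μm/a
  Cl⁻ term: 0.01025·477.6^0.27·exp(0.036·40+0.049·-13.9) = 0.1158
  sum: 0.008803 + 0.1158 → r_corr = 0.1246 μm/a
ISO 9224: D(t) = r_corr · t^b with b = 0.667 (copper, B1)
  D(6) = 0.1246 × 6^0.667 = 0.1246 × 3.304 = 0.4116 μm

D(6) = 0.412 μm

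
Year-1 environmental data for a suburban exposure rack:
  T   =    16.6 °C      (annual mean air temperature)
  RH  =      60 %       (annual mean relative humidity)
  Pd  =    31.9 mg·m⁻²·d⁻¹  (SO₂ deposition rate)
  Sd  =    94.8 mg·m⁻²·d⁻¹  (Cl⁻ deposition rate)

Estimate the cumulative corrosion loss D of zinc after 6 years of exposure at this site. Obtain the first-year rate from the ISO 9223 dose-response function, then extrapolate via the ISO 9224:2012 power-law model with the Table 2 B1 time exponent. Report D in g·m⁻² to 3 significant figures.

zinc: T>10 °C ⇒ hinge -0.071·(16.6−10) = -0.4686
  SO₂ term: 0.0129·31.9^0.44·exp(0.046·60-0.4686) = 0.5853
  Cl⁻ term: 0.0175·94.8^0.57·exp(0.008·60+0.085·16.6) = 1.553
  sum: 0.5853 + 1.553 → r_corr = 2.138 μm/a
Long-term exponent b (ISO 9224 Table 2, B1) = 0.813
  D(6) = 2.138 × 6^0.813 = 2.138 × 4.292 = 9.176 μm
  Mass loss = 9.176 μm × 7.14 g/cm³ = 65.51 g·m⁻²

D(6) = 65.5 g·m⁻²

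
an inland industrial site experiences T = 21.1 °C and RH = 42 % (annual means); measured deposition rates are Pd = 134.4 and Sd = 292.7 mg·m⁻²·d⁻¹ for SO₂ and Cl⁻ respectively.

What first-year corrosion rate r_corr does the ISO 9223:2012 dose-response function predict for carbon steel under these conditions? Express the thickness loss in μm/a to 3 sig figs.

carbon steel: temperature factor f = -0.054·(11.1) = -0.5994
  SO₂ term: 1.77·134.4^0.52·exp(0.02·42-0.5994) = 28.79
  Sd branch = 0.102·Sd^0.62·e^(0.033·RH+0.04·T) = 32.08 μm/a
  r_corr = 28.79 + 32.08 = 60.87 μm/a

r_corr = 60.9 μm/a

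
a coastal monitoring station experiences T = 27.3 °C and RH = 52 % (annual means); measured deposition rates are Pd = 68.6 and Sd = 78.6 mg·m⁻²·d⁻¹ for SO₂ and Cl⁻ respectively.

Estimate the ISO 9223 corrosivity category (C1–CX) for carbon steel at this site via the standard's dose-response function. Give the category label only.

C3

carbon steel: T>10 °C ⇒ hinge -0.054·(27.3−10) = -0.9342
  SO₂ term: 1.77·68.6^0.52·exp(0.02·52-0.9342) = 17.73
  Cl⁻ term: 0.102·78.6^0.62·exp(0.033·52+0.04·27.3) = 25.31
  r_corr = 17.73 + 25.31 = 43.04 μm/a
43 μm/a falls in (25, 50] for carbon steel → category C3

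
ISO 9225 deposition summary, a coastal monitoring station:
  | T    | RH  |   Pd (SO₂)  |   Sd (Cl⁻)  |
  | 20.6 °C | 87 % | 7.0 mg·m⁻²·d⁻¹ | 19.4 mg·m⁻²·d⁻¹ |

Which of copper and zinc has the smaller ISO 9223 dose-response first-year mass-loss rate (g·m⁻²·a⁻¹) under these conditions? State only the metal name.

copper: T>10 °C ⇒ hinge -0.080·(20.6−10) = -0.8480
  Pd branch = 0.0053·Pd^0.26·e^(0.059·RH+f) = 0.6382 μm/a
  Sd branch = 0.01025·Sd^0.27·e^(0.036·RH+0.049·T) = 1.436 μm/a
  r_corr = 0.6382 + 1.436 = 2.074 μm/a
  mass loss = 2.074 μm/a × 8.96 g/cm³ = 18.58 g·m⁻²·a⁻¹
zinc: f(T) = -0.071·(T−10) [T>10 °C] = -0.7526
  SO₂ term: 0.0129·7.0^0.44·exp(0.046·87-0.7526) = 0.7828
  Sd branch = 0.0175·Sd^0.57·e^(0.008·RH+0.085·T) = 1.096 μm/a
  r_corr = 0.7828 + 1.096 = 1.879 μm/a
  mass loss = 1.879 μm/a × 7.14 g/cm³ = 13.41 g·m⁻²·a⁻¹
Ordering by g·m⁻²·a⁻¹: copper (18.6) > zinc (13.4)

zinc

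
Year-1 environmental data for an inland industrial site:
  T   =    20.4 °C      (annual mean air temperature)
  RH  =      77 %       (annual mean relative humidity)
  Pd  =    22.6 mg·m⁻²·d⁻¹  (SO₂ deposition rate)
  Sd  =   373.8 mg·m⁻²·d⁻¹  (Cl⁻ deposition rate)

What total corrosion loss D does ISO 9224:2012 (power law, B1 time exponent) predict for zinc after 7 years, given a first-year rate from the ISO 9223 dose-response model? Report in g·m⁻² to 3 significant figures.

D(7) = 216 g·m⁻²

zinc: T>10 °C ⇒ hinge -0.071·(20.4−10) = -0.7384
  sulphur-dioxide contribution → 0.8394 μm/a
  chloride contribution → 5.371 μm/a
  total first-year rate 6.21 μm/a
Long-term exponent b (ISO 9224 Table 2, B1) = 0.813
  D(7) = 6.21 × 7^0.813 = 6.21 × 4.865 = 30.21 μm
  Mass loss = 30.21 μm × 7.14 g/cm³ = 215.7 g·m⁻²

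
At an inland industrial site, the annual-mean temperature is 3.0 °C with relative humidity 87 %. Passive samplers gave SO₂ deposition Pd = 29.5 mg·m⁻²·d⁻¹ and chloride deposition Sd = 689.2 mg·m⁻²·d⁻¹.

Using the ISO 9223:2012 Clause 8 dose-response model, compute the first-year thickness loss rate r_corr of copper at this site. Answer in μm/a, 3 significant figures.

r_corr = 2.49 μm/a

copper: temperature factor f = +0.126·(-7.0) = -0.8820
  SO₂ term: 0.0053·29.5^0.26·exp(0.059·87-0.8820) = 0.8966
  Sd branch = 0.01025·Sd^0.27·e^(0.036·RH+0.049·T) = 1.589 μm/a
  sum: 0.8966 + 1.589 → r_corr = 2.486 μm/a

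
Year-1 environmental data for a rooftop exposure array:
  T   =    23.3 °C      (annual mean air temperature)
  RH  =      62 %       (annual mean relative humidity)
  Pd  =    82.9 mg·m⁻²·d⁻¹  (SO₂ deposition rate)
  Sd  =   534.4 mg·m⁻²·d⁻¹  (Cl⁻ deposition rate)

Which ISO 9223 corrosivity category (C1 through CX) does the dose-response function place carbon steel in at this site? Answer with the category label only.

C5

carbon steel: temperature factor f = -0.054·(13.3) = -0.7182
  SO₂ term: 1.77·82.9^0.52·exp(0.02·62-0.7182) = 29.66
  Cl⁻ term: 0.102·534.4^0.62·exp(0.033·62+0.04·23.3) = 98.45
  r_corr = 29.66 + 98.45 = 128.1 μm/a
ISO 9223 Table 2 (carbon steel): 80 < 128 ≤ 200 μm/a ⇒ C5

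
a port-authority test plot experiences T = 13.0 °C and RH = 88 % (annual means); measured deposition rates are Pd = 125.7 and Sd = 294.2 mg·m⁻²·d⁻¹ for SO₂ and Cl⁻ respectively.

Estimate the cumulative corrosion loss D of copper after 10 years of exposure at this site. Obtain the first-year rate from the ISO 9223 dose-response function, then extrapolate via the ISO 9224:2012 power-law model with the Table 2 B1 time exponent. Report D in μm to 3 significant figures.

D(10) = 22.2 μm

copper: f(T) = -0.080·(T−10) [T>10 °C] = -0.2400
  sulphur-dioxide contribution → 2.635 μm/a
  chloride contribution → 2.137 μm/a
  ⇒ r_corr(copper) = 4.771 μm/a
ISO 9224: D(t) = r_corr · t^b with b = 0.667 (copper, B1)
  D(10) = 4.771 × 10^0.667 = 4.771 × 4.645 = 22.16 μm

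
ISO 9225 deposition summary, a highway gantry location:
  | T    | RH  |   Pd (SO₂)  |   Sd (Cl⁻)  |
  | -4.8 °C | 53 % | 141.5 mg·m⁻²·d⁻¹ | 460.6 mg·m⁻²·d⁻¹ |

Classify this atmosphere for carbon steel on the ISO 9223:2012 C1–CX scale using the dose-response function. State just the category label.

C3

carbon steel: f(T) = +0.150·(T−10) [T≤10 °C] = -2.2200
  Pd branch = 1.77·Pd^0.52·e^(0.02·RH+f) = 7.288 μm/a
  Sd branch = 0.102·Sd^0.62·e^(0.033·RH+0.04·T) = 21.68 μm/a
  r_corr = 7.288 + 21.68 = 28.97 μm/a
ISO 9223 Table 2 (carbon steel): 25 < 29 ≤ 50 μm/a ⇒ C3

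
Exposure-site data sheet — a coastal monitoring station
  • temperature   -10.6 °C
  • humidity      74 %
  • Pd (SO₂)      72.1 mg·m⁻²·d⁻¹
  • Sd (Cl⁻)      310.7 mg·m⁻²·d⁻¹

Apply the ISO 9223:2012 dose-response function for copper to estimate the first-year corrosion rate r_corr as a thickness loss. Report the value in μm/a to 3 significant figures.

copper: temperature factor f = +0.126·(-20.6) = -2.5956
  Pd branch = 0.0053·Pd^0.26·e^(0.059·RH+f) = 0.09467 μm/a
  Cl⁻ term: 0.01025·310.7^0.27·exp(0.036·74+0.049·-10.6) = 0.4121
  sum: 0.09467 + 0.4121 → r_corr = 0.5068 μm/a

r_corr = 0.507 μm/a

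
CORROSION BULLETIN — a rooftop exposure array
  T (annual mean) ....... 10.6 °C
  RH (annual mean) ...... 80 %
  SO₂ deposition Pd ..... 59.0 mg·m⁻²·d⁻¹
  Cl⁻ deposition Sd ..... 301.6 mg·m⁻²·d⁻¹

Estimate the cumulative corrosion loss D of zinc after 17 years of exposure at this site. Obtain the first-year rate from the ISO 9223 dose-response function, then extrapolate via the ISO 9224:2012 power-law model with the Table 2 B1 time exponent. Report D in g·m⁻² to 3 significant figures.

zinc: T>10 °C ⇒ hinge -0.071·(10.6−10) = -0.0426
  Pd branch = 0.0129·Pd^0.44·e^(0.046·RH+f) = 2.948 μm/a
  Cl⁻ term: 0.0175·301.6^0.57·exp(0.008·80+0.085·10.6) = 2.116
  r_corr = 2.948 + 2.116 = 5.064 μm/a
Long-term exponent b (ISO 9224 Table 2, B1) = 0.813
  D(17) = 5.064 × 17^0.813 = 5.064 × 10.01 = 50.68 μm
  Mass loss = 50.68 μm × 7.14 g/cm³ = 361.9 g·m⁻²

D(17) = 362 g·m⁻²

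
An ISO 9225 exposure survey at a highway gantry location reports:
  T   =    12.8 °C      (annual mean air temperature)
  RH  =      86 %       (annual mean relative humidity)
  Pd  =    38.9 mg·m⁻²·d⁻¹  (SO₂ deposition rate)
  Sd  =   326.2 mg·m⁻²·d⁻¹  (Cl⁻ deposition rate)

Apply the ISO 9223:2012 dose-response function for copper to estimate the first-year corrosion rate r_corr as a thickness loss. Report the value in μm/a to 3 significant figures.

r_corr = 3.78 μm/a

copper: f(T) = -0.080·(T−10) [T>10 °C] = -0.2240
  SO₂ term: 0.0053·38.9^0.26·exp(0.059·86-0.2240) = 1.754
  Sd branch = 0.01025·Sd^0.27·e^(0.036·RH+0.049·T) = 2.025 μm/a
  r_corr = 1.754 + 2.025 = 3.778 μm/a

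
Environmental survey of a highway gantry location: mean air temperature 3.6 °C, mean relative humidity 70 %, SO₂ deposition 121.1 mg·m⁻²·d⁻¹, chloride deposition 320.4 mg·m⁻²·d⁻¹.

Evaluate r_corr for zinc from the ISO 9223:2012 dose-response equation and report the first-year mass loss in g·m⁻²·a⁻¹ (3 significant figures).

r_corr = 22.9 g·m⁻²·a⁻¹

zinc: T≤10 °C ⇒ hinge +0.038·(3.6−10) = -0.2432
  sulphur-dioxide contribution → 2.089 μm/a
  chloride contribution → 1.115 μm/a
  total first-year rate 3.204 μm/a
Convert to mass loss: 3.204 μm/a × 7.14 g/cm³ = 22.88 g·m⁻²·a⁻¹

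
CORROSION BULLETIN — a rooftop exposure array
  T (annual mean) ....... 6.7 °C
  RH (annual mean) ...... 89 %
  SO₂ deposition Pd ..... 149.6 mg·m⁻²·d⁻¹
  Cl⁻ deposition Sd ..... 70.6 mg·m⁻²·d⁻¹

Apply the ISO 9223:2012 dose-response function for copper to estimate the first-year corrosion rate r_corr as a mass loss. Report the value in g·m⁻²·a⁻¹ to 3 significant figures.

r_corr = 31.9 g·m⁻²·a⁻¹

copper: T≤10 °C ⇒ hinge +0.126·(6.7−10) = -0.4158
  Pd branch = 0.0053·Pd^0.26·e^(0.059·RH+f) = 2.453 μm/a
  Sd branch = 0.01025·Sd^0.27·e^(0.036·RH+0.049·T) = 1.107 μm/a
  sum: 2.453 + 1.107 → r_corr = 3.559 μm/a
Convert to mass loss: 3.559 μm/a × 8.96 g/cm³ = 31.89 g·m⁻²·a⁻¹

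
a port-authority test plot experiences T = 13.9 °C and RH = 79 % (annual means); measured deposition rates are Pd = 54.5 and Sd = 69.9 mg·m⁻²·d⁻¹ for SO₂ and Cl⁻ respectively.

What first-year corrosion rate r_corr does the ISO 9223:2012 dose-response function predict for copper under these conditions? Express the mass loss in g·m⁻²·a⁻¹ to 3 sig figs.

r_corr = 20.2 g·m⁻²·a⁻¹

copper: T>10 °C ⇒ hinge -0.080·(13.9−10) = -0.3120
  Pd branch = 0.0053·Pd^0.26·e^(0.059·RH+f) = 1.16 μm/a
  Cl⁻ term: 0.01025·69.9^0.27·exp(0.036·79+0.049·13.9) = 1.096
  r_corr = 1.16 + 1.096 = 2.256 μm/a
Convert to mass loss: 2.256 μm/a × 8.96 g/cm³ = 20.21 g·m⁻²·a⁻¹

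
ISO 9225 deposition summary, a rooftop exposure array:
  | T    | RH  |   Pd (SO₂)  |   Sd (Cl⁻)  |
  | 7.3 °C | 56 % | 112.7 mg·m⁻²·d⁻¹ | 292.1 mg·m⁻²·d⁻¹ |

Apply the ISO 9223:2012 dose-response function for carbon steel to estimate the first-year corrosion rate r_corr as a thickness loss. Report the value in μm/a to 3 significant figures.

carbon steel: temperature factor f = +0.150·(-2.7) = -0.4050
  sulphur-dioxide contribution → 42.22 μm/a
  chloride contribution → 29.28 μm/a
  ⇒ r_corr(carbon steel) = 71.5 μm/a

r_corr = 71.5 μm/a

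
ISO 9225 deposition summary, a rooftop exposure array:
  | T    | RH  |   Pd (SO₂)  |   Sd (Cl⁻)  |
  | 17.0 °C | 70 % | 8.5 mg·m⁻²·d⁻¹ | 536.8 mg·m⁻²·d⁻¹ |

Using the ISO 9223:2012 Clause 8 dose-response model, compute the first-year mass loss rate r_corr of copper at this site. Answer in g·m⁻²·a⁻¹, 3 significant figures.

copper: T>10 °C ⇒ hinge -0.080·(17.0−10) = -0.5600
  SO₂ term: 0.0053·8.5^0.26·exp(0.059·70-0.5600) = 0.3284
  Cl⁻ term: 0.01025·536.8^0.27·exp(0.036·70+0.049·17.0) = 1.599
  r_corr = 0.3284 + 1.599 = 1.928 μm/a
Convert to mass loss: 1.928 μm/a × 8.96 g/cm³ = 17.27 g·m⁻²·a⁻¹

r_corr = 17.3 g·m⁻²·a⁻¹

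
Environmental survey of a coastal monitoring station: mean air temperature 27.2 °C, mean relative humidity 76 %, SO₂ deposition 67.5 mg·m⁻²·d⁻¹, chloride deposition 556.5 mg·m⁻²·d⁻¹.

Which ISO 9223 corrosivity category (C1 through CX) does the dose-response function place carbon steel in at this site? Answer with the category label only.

carbon steel: T>10 °C ⇒ hinge -0.054·(27.2−10) = -0.9288
  SO₂ term: 1.77·67.5^0.52·exp(0.02·76-0.9288) = 28.57
  Sd branch = 0.102·Sd^0.62·e^(0.033·RH+0.04·T) = 187.3 μm/a
  r_corr = 28.57 + 187.3 = 215.9 μm/a
216 μm/a falls in (200, 700] for carbon steel → category CX

CX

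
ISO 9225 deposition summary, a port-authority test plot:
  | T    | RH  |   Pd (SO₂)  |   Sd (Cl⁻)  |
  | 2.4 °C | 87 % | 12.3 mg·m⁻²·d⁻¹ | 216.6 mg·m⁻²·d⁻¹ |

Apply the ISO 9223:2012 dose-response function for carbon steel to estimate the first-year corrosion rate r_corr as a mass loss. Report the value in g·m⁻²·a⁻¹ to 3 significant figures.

r_corr = 530 g·m⁻²·a⁻¹

carbon steel: T≤10 °C ⇒ hinge +0.150·(2.4−10) = -1.1400
  sulphur-dioxide contribution → 11.89 μm/a
  chloride contribution → 55.62 μm/a
  ⇒ r_corr(carbon steel) = 67.52 μm/a
Convert to mass loss: 67.52 μm/a × 7.85 g/cm³ = 530 g·m⁻²·a⁻¹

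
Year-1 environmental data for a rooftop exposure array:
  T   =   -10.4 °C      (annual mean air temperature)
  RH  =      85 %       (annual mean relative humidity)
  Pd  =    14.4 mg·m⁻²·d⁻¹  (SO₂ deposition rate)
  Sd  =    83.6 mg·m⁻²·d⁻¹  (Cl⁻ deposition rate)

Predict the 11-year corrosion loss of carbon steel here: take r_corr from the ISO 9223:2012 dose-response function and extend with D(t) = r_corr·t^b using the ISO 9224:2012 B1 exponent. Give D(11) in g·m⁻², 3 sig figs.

carbon steel: f(T) = +0.150·(T−10) [T≤10 °C] = -3.0600
  Pd branch = 1.77·Pd^0.52·e^(0.02·RH+f) = 1.818 μm/a
  Sd branch = 0.102·Sd^0.62·e^(0.033·RH+0.04·T) = 17.29 μm/a
  sum: 1.818 + 17.29 → r_corr = 19.11 μm/a
Long-term exponent b (ISO 9224 Table 2, B1) = 0.523
  D(11) = 19.11 × 11^0.523 = 19.11 × 3.505 = 66.98 μm
  Mass loss = 66.98 μm × 7.85 g/cm³ = 525.8 g·m⁻²

D(11) = 526 g·m⁻²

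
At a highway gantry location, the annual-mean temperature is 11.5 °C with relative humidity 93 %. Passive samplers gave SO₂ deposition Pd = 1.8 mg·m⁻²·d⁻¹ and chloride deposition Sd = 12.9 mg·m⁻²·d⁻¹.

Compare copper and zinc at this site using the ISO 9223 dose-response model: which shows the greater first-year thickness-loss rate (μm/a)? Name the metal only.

copper

copper: temperature factor f = -0.080·(1.5) = -0.1200
  Pd branch = 0.0053·Pd^0.26·e^(0.059·RH+f) = 1.323 μm/a
  Sd branch = 0.01025·Sd^0.27·e^(0.036·RH+0.049·T) = 1.022 μm/a
  r_corr = 1.323 + 1.022 = 2.345 μm/a
zinc: f(T) = -0.071·(T−10) [T>10 °C] = -0.1065
  Pd branch = 0.0129·Pd^0.44·e^(0.046·RH+f) = 1.083 μm/a
  Cl⁻ term: 0.0175·12.9^0.57·exp(0.008·93+0.085·11.5) = 0.4204
  r_corr = 1.083 + 0.4204 = 1.503 μm/a
Ordering by μm/a: copper (2.34) > zinc (1.5)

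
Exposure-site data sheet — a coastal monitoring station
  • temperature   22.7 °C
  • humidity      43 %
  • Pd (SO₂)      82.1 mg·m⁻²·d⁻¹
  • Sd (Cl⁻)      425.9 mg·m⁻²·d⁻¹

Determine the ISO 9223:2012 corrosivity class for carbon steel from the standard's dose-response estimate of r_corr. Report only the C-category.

carbon steel: temperature factor f = -0.054·(12.7) = -0.6858
  Pd branch = 1.77·Pd^0.52·e^(0.02·RH+f) = 20.85 μm/a
  Cl⁻ term: 0.102·425.9^0.62·exp(0.033·43+0.04·22.7) = 44.6
  r_corr = 20.85 + 44.6 = 65.45 μm/a
65.5 μm/a falls in (50, 80] for carbon steel → category C4

C4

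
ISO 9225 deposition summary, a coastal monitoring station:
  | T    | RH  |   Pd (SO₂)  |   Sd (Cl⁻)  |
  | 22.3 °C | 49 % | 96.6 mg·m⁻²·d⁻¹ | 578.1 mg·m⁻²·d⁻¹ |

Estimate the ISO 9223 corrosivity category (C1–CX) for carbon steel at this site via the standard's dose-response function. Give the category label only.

C5

carbon steel: f(T) = -0.054·(T−10) [T>10 °C] = -0.6642
  SO₂ term: 1.77·96.6^0.52·exp(0.02·49-0.6642) = 26.14
  Sd branch = 0.102·Sd^0.62·e^(0.033·RH+0.04·T) = 64.67 μm/a
  sum: 26.14 + 64.67 → r_corr = 90.81 μm/a
90.8 μm/a falls in (80, 200] for carbon steel → category C5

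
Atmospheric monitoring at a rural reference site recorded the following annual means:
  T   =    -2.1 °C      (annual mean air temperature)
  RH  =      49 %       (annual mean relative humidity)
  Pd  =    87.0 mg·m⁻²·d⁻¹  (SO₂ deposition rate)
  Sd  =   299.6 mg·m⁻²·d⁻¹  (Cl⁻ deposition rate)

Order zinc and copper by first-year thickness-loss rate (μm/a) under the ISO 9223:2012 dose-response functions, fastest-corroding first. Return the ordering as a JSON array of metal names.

["zinc", "copper"]

zinc: temperature factor f = +0.038·(-12.1) = -0.4598
  Pd branch = 0.0129·Pd^0.44·e^(0.046·RH+f) = 0.5536 μm/a
  Sd branch = 0.0175·Sd^0.57·e^(0.008·RH+0.085·T) = 0.559 μm/a
  r_corr = 0.5536 + 0.559 = 1.113 μm/a
copper: temperature factor f = +0.126·(-12.1) = -1.5246
  Pd branch = 0.0053·Pd^0.26·e^(0.059·RH+f) = 0.06637 μm/a
  Cl⁻ term: 0.01025·299.6^0.27·exp(0.036·49+0.049·-2.1) = 0.2516
  sum: 0.06637 + 0.2516 → r_corr = 0.318 μm/a
Ordering by μm/a: zinc (1.11) > copper (0.318)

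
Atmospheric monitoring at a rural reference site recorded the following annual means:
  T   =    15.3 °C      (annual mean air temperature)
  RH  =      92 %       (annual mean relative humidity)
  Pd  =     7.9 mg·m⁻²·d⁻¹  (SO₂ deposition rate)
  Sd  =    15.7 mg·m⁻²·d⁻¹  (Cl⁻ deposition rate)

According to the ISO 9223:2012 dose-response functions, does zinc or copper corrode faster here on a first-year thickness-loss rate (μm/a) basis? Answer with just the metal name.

copper

zinc: temperature factor f = -0.071·(5.3) = -0.3763
  SO₂ term: 0.0129·7.9^0.44·exp(0.046·92-0.3763) = 1.514
  Cl⁻ term: 0.0175·15.7^0.57·exp(0.008·92+0.085·15.3) = 0.6444
  sum: 1.514 + 0.6444 → r_corr = 2.158 μm/a
copper: f(T) = -0.080·(T−10) [T>10 °C] = -0.4240
  Pd branch = 0.0053·Pd^0.26·e^(0.059·RH+f) = 1.352 μm/a
  Sd branch = 0.01025·Sd^0.27·e^(0.036·RH+0.049·T) = 1.252 μm/a
  sum: 1.352 + 1.252 → r_corr = 2.604 μm/a
Ordering by μm/a: copper (2.6) > zinc (2.16)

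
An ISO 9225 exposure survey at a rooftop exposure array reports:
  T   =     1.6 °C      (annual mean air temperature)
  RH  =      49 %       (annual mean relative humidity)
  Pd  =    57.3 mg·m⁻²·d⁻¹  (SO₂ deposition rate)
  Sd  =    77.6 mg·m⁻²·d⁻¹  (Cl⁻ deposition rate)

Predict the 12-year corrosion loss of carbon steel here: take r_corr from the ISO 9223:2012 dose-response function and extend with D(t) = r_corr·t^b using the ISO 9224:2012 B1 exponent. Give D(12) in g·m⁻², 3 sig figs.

carbon steel: temperature factor f = +0.150·(-8.4) = -1.2600
  Pd branch = 1.77·Pd^0.52·e^(0.02·RH+f) = 10.98 μm/a
  Sd branch = 0.102·Sd^0.62·e^(0.033·RH+0.04·T) = 8.135 μm/a
  r_corr = 10.98 + 8.135 = 19.12 μm/a
Power-law: D(12) = r_corr · 12^0.523
  D(12) = 19.12 × 12^0.523 = 19.12 × 3.668 = 70.11 μm
  Mass loss = 70.11 μm × 7.85 g/cm³ = 550.4 g·m⁻²

D(12) = 550 g·m⁻²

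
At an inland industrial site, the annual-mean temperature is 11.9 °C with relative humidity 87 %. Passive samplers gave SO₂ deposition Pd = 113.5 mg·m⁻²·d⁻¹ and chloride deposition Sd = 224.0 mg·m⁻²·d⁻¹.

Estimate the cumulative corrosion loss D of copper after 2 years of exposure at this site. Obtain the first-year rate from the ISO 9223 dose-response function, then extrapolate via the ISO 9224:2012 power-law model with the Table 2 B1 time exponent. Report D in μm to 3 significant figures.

D(2) = 7.07 μm

copper: temperature factor f = -0.080·(1.9) = -0.1520
  SO₂ term: 0.0053·113.5^0.26·exp(0.059·87-0.1520) = 2.641
  Cl⁻ term: 0.01025·224.0^0.27·exp(0.036·87+0.049·11.9) = 1.814
  r_corr = 2.641 + 1.814 = 4.456 μm/a
Long-term exponent b (ISO 9224 Table 2, B1) = 0.667
  D(2) = 4.456 × 2^0.667 = 4.456 × 1.588 = 7.074 μm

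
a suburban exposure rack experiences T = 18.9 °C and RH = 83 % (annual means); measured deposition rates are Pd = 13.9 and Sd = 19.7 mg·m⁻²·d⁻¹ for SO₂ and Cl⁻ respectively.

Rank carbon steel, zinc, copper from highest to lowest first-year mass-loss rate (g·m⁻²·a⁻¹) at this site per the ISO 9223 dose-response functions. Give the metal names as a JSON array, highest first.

["carbon steel", "copper", "zinc"]

carbon steel: T>10 °C ⇒ hinge -0.054·(18.9−10) = -0.4806
  Pd branch = 1.77·Pd^0.52·e^(0.02·RH+f) = 22.62 μm/a
  Cl⁻ term: 0.102·19.7^0.62·exp(0.033·83+0.04·18.9) = 21.33
  sum: 22.62 + 21.33 → r_corr = 43.95 μm/a
  mass loss = 43.95 μm/a × 7.85 g/cm³ = 345 g·m⁻²·a⁻¹
zinc: temperature factor f = -0.071·(8.9) = -0.6319
  Pd branch = 0.0129·Pd^0.44·e^(0.046·RH+f) = 0.9936 μm/a
  Sd branch = 0.0175·Sd^0.57·e^(0.008·RH+0.085·T) = 0.9267 μm/a
  r_corr = 0.9936 + 0.9267 = 1.92 μm/a
  mass loss = 1.92 μm/a × 7.14 g/cm³ = 13.71 g·m⁻²·a⁻¹
copper: T>10 °C ⇒ hinge -0.080·(18.9−10) = -0.7120
  Pd branch = 0.0053·Pd^0.26·e^(0.059·RH+f) = 0.6902 μm/a
  Sd branch = 0.01025·Sd^0.27·e^(0.036·RH+0.049·T) = 1.148 μm/a
  sum: 0.6902 + 1.148 → r_corr = 1.839 μm/a
  mass loss = 1.839 μm/a × 8.96 g/cm³ = 16.47 g·m⁻²·a⁻¹
Ordering by g·m⁻²·a⁻¹: carbon steel (345) > copper (16.5) > zinc (13.7)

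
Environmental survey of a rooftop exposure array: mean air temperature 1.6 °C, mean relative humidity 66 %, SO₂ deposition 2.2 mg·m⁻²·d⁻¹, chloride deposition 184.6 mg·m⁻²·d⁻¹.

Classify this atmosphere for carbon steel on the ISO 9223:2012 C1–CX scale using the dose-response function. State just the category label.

C3

carbon steel: temperature factor f = +0.150·(-8.4) = -1.2600
  SO₂ term: 1.77·2.2^0.52·exp(0.02·66-1.2600) = 2.832
  Cl⁻ term: 0.102·184.6^0.62·exp(0.033·66+0.04·1.6) = 24.4
  r_corr = 2.832 + 24.4 = 27.23 μm/a
Category bounds: 25…50 μm/a bracket r_corr ⇒ C3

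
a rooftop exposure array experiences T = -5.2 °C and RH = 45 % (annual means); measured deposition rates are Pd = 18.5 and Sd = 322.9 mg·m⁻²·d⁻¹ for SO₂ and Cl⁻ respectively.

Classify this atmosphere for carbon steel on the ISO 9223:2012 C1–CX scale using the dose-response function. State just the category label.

carbon steel: temperature factor f = +0.150·(-15.2) = -2.2800
  SO₂ term: 1.77·18.5^0.52·exp(0.02·45-2.2800) = 2.03
  Sd branch = 0.102·Sd^0.62·e^(0.033·RH+0.04·T) = 13.15 μm/a
  r_corr = 2.03 + 13.15 = 15.18 μm/a
Category bounds: 1.3…25 μm/a bracket r_corr ⇒ C2

C2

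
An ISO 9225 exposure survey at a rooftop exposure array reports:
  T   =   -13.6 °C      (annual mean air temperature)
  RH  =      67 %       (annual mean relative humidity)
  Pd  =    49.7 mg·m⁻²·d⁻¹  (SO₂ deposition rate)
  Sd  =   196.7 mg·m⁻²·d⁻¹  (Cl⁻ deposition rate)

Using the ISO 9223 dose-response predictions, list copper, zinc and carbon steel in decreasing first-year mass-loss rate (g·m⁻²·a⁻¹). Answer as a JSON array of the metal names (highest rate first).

copper: T≤10 °C ⇒ hinge +0.126·(-13.6−10) = -2.9736
  SO₂ term: 0.0053·49.7^0.26·exp(0.059·67-2.9736) = 0.03897
  Sd branch = 0.01025·Sd^0.27·e^(0.036·RH+0.049·T) = 0.2444 μm/a
  sum: 0.03897 + 0.2444 → r_corr = 0.2834 μm/a
  mass loss = 0.2834 μm/a × 8.96 g/cm³ = 2.539 g·m⁻²·a⁻¹
zinc: f(T) = +0.038·(T−10) [T≤10 °C] = -0.8968
  Pd branch = 0.0129·Pd^0.44·e^(0.046·RH+f) = 0.6397 μm/a
  Cl⁻ term: 0.0175·196.7^0.57·exp(0.008·67+0.085·-13.6) = 0.1911
  r_corr = 0.6397 + 0.1911 = 0.8308 μm/a
  mass loss = 0.8308 μm/a × 7.14 g/cm³ = 5.932 g·m⁻²·a⁻¹
carbon steel: temperature factor f = +0.150·(-23.6) = -3.5400
  Pd branch = 1.77·Pd^0.52·e^(0.02·RH+f) = 1.495 μm/a
  Sd branch = 0.102·Sd^0.62·e^(0.033·RH+0.04·T) = 14.28 μm/a
  sum: 1.495 + 14.28 → r_corr = 15.77 μm/a
  mass loss = 15.77 μm/a × 7.85 g/cm³ = 123.8 g·m⁻²·a⁻¹
Ordering by g·m⁻²·a⁻¹: carbon steel (124) > zinc (5.93) > copper (2.54)

["carbon steel", "zinc", "copper"]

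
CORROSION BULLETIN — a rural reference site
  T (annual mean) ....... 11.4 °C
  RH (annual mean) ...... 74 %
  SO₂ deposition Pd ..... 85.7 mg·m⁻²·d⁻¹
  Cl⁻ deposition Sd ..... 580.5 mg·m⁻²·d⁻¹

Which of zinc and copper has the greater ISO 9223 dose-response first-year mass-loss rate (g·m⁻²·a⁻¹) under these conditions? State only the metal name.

zinc: T>10 °C ⇒ hinge -0.071·(11.4−10) = -0.0994
  Pd branch = 0.0129·Pd^0.44·e^(0.046·RH+f) = 2.49 μm/a
  Sd branch = 0.0175·Sd^0.57·e^(0.008·RH+0.085·T) = 3.136 μm/a
  sum: 2.49 + 3.136 → r_corr = 5.626 μm/a
  mass loss = 5.626 μm/a × 7.14 g/cm³ = 40.17 g·m⁻²·a⁻¹
copper: f(T) = -0.080·(T−10) [T>10 °C] = -0.1120
  Pd branch = 0.0053·Pd^0.26·e^(0.059·RH+f) = 1.187 μm/a
  Sd branch = 0.01025·Sd^0.27·e^(0.036·RH+0.049·T) = 1.434 μm/a
  sum: 1.187 + 1.434 → r_corr = 2.621 μm/a
  mass loss = 2.621 μm/a × 8.96 g/cm³ = 23.48 g·m⁻²·a⁻¹
Ordering by g·m⁻²·a⁻¹: zinc (40.2) > copper (23.5)

zinc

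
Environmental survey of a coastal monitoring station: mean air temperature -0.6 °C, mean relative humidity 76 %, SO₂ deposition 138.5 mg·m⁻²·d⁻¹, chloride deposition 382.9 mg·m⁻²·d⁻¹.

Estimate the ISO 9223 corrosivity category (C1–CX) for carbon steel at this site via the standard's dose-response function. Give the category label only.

C4

carbon steel: T≤10 °C ⇒ hinge +0.150·(-0.6−10) = -1.5900
  SO₂ term: 1.77·138.5^0.52·exp(0.02·76-1.5900) = 21.44
  Sd branch = 0.102·Sd^0.62·e^(0.033·RH+0.04·T) = 48.85 μm/a
  sum: 21.44 + 48.85 → r_corr = 70.29 μm/a
70.3 μm/a falls in (50, 80] for carbon steel → category C4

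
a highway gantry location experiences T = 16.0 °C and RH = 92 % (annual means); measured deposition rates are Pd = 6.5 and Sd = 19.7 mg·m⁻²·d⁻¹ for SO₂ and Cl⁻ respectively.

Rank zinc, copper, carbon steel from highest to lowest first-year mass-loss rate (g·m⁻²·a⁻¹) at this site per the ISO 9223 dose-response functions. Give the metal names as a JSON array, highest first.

["carbon steel", "copper", "zinc"]

zinc: T>10 °C ⇒ hinge -0.071·(16.0−10) = -0.4260
  sulphur-dioxide contribution → 1.322 μm/a
  chloride contribution → 0.7783 μm/a
  total first-year rate 2.1 μm/a
  mass loss = 2.1 μm/a × 7.14 g/cm³ = 15 g·m⁻²·a⁻¹
copper: f(T) = -0.080·(T−10) [T>10 °C] = -0.4800
  sulphur-dioxide contribution → 1.215 μm/a
  chloride contribution → 1.378 μm/a
  ⇒ r_corr(copper) = 2.592 μm/a
  mass loss = 2.592 μm/a × 8.96 g/cm³ = 23.23 g·m⁻²·a⁻¹
carbon steel: T>10 °C ⇒ hinge -0.054·(16.0−10) = -0.3240
  sulphur-dioxide contribution → 21.33 μm/a
  chloride contribution → 25.56 μm/a
  ⇒ r_corr(carbon steel) = 46.9 μm/a
  mass loss = 46.9 μm/a × 7.85 g/cm³ = 368.2 g·m⁻²·a⁻¹
Ordering by g·m⁻²·a⁻¹: carbon steel (368) > copper (23.2) > zinc (15)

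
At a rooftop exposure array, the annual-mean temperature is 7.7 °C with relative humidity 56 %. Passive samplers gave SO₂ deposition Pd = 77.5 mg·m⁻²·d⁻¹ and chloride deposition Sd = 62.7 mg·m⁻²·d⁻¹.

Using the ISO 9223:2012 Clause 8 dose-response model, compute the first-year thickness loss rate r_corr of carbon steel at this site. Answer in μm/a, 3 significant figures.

r_corr = 48.4 μm/a

carbon steel: temperature factor f = +0.150·(-2.3) = -0.3450
  sulphur-dioxide contribution → 36.9 μm/a
  chloride contribution → 11.46 μm/a
  total first-year rate 48.36 μm/a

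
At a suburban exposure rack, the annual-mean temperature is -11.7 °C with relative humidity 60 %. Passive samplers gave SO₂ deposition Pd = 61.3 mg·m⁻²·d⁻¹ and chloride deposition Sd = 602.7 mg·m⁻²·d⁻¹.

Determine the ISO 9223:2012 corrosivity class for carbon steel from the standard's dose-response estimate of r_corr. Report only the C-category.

C3

carbon steel: T≤10 °C ⇒ hinge +0.150·(-11.7−10) = -3.2550
  SO₂ term: 1.77·61.3^0.52·exp(0.02·60-3.2550) = 1.927
  Sd branch = 0.102·Sd^0.62·e^(0.033·RH+0.04·T) = 24.49 μm/a
  r_corr = 1.927 + 24.49 = 26.41 μm/a
26.4 μm/a falls in (25, 50] for carbon steel → category C3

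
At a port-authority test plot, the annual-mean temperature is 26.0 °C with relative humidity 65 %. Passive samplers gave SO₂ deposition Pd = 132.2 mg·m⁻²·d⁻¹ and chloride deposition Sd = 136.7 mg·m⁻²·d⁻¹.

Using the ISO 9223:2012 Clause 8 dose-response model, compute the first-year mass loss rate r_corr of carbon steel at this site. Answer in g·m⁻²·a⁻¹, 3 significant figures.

r_corr = 681 g·m⁻²·a⁻¹

carbon steel: T>10 °C ⇒ hinge -0.054·(26.0−10) = -0.8640
  Pd branch = 1.77·Pd^0.52·e^(0.02·RH+f) = 34.7 μm/a
  Cl⁻ term: 0.102·136.7^0.62·exp(0.033·65+0.04·26.0) = 52
  r_corr = 34.7 + 52 = 86.7 μm/a
Convert to mass loss: 86.7 μm/a × 7.85 g/cm³ = 680.6 g·m⁻²·a⁻¹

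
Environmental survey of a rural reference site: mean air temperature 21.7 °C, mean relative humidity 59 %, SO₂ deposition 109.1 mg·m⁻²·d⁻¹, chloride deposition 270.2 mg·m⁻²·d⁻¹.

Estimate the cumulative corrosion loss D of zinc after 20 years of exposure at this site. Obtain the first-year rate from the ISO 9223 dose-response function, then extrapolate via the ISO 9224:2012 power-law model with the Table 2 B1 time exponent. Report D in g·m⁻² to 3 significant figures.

D(20) = 407 g·m⁻²

zinc: f(T) = -0.071·(T−10) [T>10 °C] = -0.8307
  SO₂ term: 0.0129·109.1^0.44·exp(0.046·59-0.8307) = 0.6686
  Cl⁻ term: 0.0175·270.2^0.57·exp(0.008·59+0.085·21.7) = 4.317
  r_corr = 0.6686 + 4.317 = 4.985 μm/a
ISO 9224: D(t) = r_corr · t^b with b = 0.813 (zinc, B1)
  D(20) = 4.985 × 20^0.813 = 4.985 × 11.42 = 56.94 μm
  Mass loss = 56.94 μm × 7.14 g/cm³ = 406.6 g·m⁻²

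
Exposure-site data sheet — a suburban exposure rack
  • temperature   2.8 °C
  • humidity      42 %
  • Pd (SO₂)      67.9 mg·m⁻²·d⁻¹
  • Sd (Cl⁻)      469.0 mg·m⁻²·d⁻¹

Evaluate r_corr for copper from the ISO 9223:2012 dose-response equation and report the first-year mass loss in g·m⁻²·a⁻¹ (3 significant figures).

r_corr = 3.20 g·m⁻²·a⁻¹

copper: temperature factor f = +0.126·(-7.2) = -0.9072
  sulphur-dioxide contribution → 0.07634 μm/a
  chloride contribution → 0.2807 μm/a
  total first-year rate 0.357 μm/a
Convert to mass loss: 0.357 μm/a × 8.96 g/cm³ = 3.199 g·m⁻²·a⁻¹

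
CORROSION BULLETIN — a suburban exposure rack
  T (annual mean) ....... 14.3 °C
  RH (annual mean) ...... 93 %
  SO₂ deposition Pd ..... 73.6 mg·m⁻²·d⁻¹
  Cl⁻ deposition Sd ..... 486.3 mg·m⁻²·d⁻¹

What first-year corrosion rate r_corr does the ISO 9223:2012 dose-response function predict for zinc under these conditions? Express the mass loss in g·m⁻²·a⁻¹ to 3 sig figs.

zinc: T>10 °C ⇒ hinge -0.071·(14.3−10) = -0.3053
  SO₂ term: 0.0129·73.6^0.44·exp(0.046·93-0.3053) = 4.543
  Sd branch = 0.0175·Sd^0.57·e^(0.008·RH+0.085·T) = 4.223 μm/a
  r_corr = 4.543 + 4.223 = 8.765 μm/a
Convert to mass loss: 8.765 μm/a × 7.14 g/cm³ = 62.59 g·m⁻²·a⁻¹

r_corr = 62.6 g·m⁻²·a⁻¹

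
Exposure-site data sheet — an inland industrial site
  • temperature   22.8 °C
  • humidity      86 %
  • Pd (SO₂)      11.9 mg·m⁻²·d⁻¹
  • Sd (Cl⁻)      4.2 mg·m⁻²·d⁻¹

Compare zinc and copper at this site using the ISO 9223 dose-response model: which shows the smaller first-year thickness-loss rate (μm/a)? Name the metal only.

zinc

zinc: temperature factor f = -0.071·(12.8) = -0.9088
  Pd branch = 0.0129·Pd^0.44·e^(0.046·RH+f) = 0.8076 μm/a
  Sd branch = 0.0175·Sd^0.57·e^(0.008·RH+0.085·T) = 0.548 μm/a
  r_corr = 0.8076 + 0.548 = 1.356 μm/a
copper: f(T) = -0.080·(T−10) [T>10 °C] = -1.0240
  SO₂ term: 0.0053·11.9^0.26·exp(0.059·86-1.0240) = 0.5792
  Cl⁻ term: 0.01025·4.2^0.27·exp(0.036·86+0.049·22.8) = 1.02
  r_corr = 0.5792 + 1.02 = 1.6 μm/a
Ordering by μm/a: copper (1.6) > zinc (1.36)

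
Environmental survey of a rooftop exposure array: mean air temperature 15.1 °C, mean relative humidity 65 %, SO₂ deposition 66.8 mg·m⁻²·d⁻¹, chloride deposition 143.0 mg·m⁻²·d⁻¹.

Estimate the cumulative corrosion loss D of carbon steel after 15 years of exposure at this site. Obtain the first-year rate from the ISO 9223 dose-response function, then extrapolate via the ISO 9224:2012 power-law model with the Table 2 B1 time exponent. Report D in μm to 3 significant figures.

D(15) = 323 μm

carbon steel: f(T) = -0.054·(T−10) [T>10 °C] = -0.2754
  sulphur-dioxide contribution → 43.84 μm/a
  chloride contribution → 34.58 μm/a
  total first-year rate 78.41 μm/a
ISO 9224: D(t) = r_corr · t^b with b = 0.523 (carbon steel, B1)
  D(15) = 78.41 × 15^0.523 = 78.41 × 4.122 = 323.2 μm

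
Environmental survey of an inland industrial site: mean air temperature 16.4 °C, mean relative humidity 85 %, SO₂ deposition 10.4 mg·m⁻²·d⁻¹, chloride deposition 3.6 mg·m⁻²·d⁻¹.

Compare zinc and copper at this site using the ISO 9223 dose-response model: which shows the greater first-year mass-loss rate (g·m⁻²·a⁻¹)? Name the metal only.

copper

zinc: temperature factor f = -0.071·(6.4) = -0.4544
  sulphur-dioxide contribution → 1.145 μm/a
  chloride contribution → 0.289 μm/a
  total first-year rate 1.434 μm/a
  mass loss = 1.434 μm/a × 7.14 g/cm³ = 10.24 g·m⁻²·a⁻¹
copper: T>10 °C ⇒ hinge -0.080·(16.4−10) = -0.5120
  sulphur-dioxide contribution → 0.8797 μm/a
  chloride contribution → 0.69 μm/a
  ⇒ r_corr(copper) = 1.57 μm/a
  mass loss = 1.57 μm/a × 8.96 g/cm³ = 14.06 g·m⁻²·a⁻¹
Ordering by g·m⁻²·a⁻¹: copper (14.1) > zinc (10.2)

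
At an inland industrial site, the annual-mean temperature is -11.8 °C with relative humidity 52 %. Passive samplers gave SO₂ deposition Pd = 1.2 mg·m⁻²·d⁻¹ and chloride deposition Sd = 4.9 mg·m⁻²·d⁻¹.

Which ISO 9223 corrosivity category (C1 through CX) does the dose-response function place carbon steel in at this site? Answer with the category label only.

carbon steel: temperature factor f = +0.150·(-21.8) = -3.2700
  Pd branch = 1.77·Pd^0.52·e^(0.02·RH+f) = 0.2093 μm/a
  Cl⁻ term: 0.102·4.9^0.62·exp(0.033·52+0.04·-11.8) = 0.9479
  sum: 0.2093 + 0.9479 → r_corr = 1.157 μm/a
Category bounds: 0…1.3 μm/a bracket r_corr ⇒ C1

C1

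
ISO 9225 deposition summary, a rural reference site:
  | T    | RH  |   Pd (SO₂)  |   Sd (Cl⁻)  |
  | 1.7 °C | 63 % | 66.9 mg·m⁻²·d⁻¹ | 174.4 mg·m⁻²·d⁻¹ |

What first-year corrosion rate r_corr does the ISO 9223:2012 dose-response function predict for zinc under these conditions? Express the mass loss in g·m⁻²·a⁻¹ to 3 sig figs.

r_corr = 12.3 g·m⁻²·a⁻¹

zinc: temperature factor f = +0.038·(-8.3) = -0.3154
  SO₂ term: 0.0129·66.9^0.44·exp(0.046·63-0.3154) = 1.085
  Sd branch = 0.0175·Sd^0.57·e^(0.008·RH+0.085·T) = 0.6344 μm/a
  r_corr = 1.085 + 0.6344 = 1.719 μm/a
Convert to mass loss: 1.719 μm/a × 7.14 g/cm³ = 12.28 g·m⁻²·a⁻¹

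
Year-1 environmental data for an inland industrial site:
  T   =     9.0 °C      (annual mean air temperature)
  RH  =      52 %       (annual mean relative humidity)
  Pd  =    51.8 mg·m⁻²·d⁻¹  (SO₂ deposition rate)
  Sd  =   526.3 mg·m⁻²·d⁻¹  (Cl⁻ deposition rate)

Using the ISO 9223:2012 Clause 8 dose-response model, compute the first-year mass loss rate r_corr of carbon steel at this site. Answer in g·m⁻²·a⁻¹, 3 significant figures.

carbon steel: temperature factor f = +0.150·(-1.0) = -0.1500
  sulphur-dioxide contribution → 33.57 μm/a
  chloride contribution → 39.57 μm/a
  ⇒ r_corr(carbon steel) = 73.14 μm/a
Convert to mass loss: 73.14 μm/a × 7.85 g/cm³ = 574.1 g·m⁻²·a⁻¹

r_corr = 574 g·m⁻²·a⁻¹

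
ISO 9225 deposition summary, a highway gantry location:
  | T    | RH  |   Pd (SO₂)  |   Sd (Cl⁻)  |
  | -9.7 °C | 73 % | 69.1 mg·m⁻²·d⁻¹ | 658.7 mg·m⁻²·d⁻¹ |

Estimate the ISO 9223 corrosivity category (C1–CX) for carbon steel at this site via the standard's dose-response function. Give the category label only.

C3

carbon steel: temperature factor f = +0.150·(-19.7) = -2.9550
  SO₂ term: 1.77·69.1^0.52·exp(0.02·73-2.9550) = 3.591
  Sd branch = 0.102·Sd^0.62·e^(0.033·RH+0.04·T) = 43.04 μm/a
  r_corr = 3.591 + 43.04 = 46.63 μm/a
ISO 9223 Table 2 (carbon steel): 25 < 46.6 ≤ 50 μm/a ⇒ C3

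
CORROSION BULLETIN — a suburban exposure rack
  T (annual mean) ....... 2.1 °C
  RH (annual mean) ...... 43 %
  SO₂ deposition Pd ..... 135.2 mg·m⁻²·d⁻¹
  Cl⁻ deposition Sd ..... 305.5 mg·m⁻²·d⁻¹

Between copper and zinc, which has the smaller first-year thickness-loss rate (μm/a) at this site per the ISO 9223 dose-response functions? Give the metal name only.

copper: T≤10 °C ⇒ hinge +0.126·(2.1−10) = -0.9954
  SO₂ term: 0.0053·135.2^0.26·exp(0.059·43-0.9954) = 0.08868
  Cl⁻ term: 0.01025·305.5^0.27·exp(0.036·43+0.049·2.1) = 0.2504
  sum: 0.08868 + 0.2504 → r_corr = 0.3391 μm/a
zinc: temperature factor f = +0.038·(-7.9) = -0.3002
  SO₂ term: 0.0129·135.2^0.44·exp(0.046·43-0.3002) = 0.5982
  Cl⁻ term: 0.0175·305.5^0.57·exp(0.008·43+0.085·2.1) = 0.7699
  r_corr = 0.5982 + 0.7699 = 1.368 μm/a
Ordering by μm/a: zinc (1.37) > copper (0.339)

copper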